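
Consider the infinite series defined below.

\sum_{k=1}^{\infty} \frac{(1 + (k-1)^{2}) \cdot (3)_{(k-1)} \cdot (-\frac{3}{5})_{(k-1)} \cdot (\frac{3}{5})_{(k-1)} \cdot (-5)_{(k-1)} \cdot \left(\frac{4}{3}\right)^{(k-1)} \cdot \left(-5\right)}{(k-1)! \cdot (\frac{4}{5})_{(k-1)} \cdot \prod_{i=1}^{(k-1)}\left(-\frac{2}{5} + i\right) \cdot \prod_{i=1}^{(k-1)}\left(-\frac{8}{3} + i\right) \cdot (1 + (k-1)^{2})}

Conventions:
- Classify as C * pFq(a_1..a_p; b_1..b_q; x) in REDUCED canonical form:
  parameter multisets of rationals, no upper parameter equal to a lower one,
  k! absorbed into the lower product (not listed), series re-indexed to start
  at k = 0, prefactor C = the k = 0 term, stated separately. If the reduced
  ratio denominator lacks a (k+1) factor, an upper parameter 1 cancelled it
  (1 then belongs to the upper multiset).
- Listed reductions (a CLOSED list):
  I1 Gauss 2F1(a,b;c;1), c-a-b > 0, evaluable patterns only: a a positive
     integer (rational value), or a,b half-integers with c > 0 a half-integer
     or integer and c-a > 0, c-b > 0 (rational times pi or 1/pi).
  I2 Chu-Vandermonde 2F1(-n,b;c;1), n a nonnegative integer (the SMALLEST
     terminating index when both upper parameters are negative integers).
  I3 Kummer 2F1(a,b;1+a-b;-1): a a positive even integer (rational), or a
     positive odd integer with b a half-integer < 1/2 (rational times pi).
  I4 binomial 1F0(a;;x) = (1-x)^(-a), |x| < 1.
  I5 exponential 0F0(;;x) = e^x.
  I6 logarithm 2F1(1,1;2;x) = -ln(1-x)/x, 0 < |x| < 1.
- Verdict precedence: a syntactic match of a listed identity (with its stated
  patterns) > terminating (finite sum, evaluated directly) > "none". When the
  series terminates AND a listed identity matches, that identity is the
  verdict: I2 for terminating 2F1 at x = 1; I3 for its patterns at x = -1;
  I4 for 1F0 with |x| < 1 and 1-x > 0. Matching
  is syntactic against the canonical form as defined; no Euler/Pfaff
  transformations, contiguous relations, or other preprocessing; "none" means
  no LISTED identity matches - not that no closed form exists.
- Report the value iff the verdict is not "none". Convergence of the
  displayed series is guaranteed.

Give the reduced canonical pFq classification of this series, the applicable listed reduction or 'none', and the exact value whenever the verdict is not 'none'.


First insight: x = \frac{4}{3} and the parameter 3/5 appears in both the upper and lower lists and cancels (alongside the other common factor).
Consecutive-term ratio: r(k) = \frac{4}{3} * (k-5) (k-\frac{3}{5}) (k+3) / [(k-\frac{5}{3}) (k+\frac{4}{5}) (k+1)] - rational; roots negated = parameters, x = \frac{4}{3}, C = -5.

With C = -5: the canonical form is 3F2(-5, -\frac{3}{5}, 3; -\frac{5}{3}, \frac{4}{5}; \frac{4}{3}). Verdict: terminating - the sum ends at index 5 because -5 is a negative integer; exact evaluation follows. Sum: -\frac{1640}{19}.


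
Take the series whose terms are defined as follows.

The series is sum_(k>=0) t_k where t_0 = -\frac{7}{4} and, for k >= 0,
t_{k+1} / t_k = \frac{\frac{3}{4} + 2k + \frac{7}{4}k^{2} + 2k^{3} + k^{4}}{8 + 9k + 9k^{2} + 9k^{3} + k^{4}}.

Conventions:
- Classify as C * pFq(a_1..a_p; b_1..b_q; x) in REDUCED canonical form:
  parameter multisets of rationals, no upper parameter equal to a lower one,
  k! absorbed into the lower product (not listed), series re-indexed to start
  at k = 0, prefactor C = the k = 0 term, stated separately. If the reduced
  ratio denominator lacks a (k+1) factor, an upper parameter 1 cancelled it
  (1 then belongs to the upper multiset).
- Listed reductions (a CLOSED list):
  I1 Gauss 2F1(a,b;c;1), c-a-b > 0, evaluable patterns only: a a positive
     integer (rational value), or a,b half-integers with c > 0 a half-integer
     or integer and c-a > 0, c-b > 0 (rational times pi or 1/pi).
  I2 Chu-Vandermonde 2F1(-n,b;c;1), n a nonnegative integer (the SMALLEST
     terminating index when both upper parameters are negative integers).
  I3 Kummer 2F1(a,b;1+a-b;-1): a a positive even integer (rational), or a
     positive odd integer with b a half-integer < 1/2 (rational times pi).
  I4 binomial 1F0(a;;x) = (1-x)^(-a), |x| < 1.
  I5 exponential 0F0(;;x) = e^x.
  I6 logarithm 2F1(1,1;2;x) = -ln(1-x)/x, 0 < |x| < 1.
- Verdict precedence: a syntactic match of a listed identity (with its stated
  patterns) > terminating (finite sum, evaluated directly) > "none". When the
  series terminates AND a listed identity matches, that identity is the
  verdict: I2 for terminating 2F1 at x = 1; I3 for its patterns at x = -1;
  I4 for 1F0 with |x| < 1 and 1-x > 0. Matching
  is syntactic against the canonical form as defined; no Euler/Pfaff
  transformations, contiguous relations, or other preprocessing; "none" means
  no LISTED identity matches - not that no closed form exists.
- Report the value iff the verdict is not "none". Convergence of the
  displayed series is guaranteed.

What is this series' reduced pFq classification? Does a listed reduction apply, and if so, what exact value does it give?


Canonical form: C = -\frac{7}{4} times 2F1 with upper {\frac{1}{2}, \frac{3}{2}}, lower {8}, x = 1. Verdict at x = 1: Gauss's theorem I1 (half-integer case) matches (x = 1; upper {\frac{1}{2}, \frac{3}{2}} half-integers, c = 8 in the evaluable pattern). Hence: \left(-\frac{262144}{42471}\right) / \pi.

Key observation: from the first term -\frac{7}{4}: the ratio is unreduced: k^2 + 1 divides both sides (C = -7/4).
Adjacent-term ratio: r(k) = 1 * (k+\frac{1}{2}) (k+\frac{3}{2}) / [(k+8) (k+1)] ; factor over Q: parameters, x = 1, and C = -\frac{7}{4}.


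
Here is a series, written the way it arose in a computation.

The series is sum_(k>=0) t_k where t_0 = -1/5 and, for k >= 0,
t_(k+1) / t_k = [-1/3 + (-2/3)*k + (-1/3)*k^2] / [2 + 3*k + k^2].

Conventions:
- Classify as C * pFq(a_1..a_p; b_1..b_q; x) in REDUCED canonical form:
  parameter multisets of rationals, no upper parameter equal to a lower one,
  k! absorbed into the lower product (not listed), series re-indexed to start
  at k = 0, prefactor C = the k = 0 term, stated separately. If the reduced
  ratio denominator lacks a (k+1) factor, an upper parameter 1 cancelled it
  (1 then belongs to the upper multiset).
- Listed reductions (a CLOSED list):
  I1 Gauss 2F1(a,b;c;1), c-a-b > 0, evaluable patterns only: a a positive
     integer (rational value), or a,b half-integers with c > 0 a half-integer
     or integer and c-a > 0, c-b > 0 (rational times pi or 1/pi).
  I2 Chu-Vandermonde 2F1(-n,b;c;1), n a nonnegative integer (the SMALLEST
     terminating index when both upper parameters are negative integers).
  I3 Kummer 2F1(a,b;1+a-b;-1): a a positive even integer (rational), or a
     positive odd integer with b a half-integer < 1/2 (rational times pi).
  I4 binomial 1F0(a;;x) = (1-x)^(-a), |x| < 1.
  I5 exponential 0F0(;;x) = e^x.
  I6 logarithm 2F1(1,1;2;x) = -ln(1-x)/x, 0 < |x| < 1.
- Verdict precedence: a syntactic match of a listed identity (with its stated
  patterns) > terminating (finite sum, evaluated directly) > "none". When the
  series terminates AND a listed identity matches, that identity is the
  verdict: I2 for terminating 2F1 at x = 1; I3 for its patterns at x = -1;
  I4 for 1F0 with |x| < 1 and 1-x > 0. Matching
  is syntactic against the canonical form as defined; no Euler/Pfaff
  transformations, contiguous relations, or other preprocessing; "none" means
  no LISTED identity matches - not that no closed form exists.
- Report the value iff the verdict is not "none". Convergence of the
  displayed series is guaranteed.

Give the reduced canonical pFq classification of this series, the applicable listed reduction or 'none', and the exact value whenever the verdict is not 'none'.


Classification (C = -1/5): 2F1 with upper {1, 1}, lower {2}, argument x = -1/3. Verdict at x = -1/3: logarithm (I6) matches (the logarithm: parameters (1,1;2), x = -1/3). Sum: (-3/5) * ln(4/3).

Key observation: x = (-1/3) and the expanded ratio factors over Q; prefactor -1/5, roots give parameters.
Consecutive-term ratio: r(k) = (-1/3) * (k+1) (k+1) / [(k+2) (k+1)] - rational in k. x = (-1/3); t_0 = -1/5; negate the roots.


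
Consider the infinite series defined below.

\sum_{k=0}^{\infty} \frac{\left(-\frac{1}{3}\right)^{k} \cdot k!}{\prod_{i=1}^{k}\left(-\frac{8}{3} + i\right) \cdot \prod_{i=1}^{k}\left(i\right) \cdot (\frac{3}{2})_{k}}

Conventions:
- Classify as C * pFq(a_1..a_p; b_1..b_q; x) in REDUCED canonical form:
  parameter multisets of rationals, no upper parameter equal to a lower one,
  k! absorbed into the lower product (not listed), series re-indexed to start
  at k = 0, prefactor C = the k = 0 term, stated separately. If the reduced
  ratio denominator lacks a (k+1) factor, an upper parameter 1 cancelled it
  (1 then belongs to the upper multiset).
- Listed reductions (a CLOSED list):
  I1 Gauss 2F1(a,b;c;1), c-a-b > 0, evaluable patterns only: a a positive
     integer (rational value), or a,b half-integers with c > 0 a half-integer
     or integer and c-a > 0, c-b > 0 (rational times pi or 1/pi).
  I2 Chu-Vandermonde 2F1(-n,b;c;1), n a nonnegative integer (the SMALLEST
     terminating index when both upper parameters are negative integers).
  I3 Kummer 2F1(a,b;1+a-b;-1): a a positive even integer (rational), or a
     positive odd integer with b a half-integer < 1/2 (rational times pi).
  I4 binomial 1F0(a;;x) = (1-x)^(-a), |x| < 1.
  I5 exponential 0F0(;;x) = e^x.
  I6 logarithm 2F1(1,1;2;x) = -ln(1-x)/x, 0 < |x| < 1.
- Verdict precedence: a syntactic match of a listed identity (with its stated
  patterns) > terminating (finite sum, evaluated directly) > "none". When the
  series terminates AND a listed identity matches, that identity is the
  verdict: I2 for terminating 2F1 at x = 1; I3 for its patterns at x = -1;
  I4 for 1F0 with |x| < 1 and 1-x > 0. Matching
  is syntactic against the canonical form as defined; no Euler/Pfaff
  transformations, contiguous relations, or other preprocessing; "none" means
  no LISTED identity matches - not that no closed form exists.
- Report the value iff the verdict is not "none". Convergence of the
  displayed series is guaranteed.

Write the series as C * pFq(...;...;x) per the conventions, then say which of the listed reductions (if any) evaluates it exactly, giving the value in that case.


The series (x = -\frac{1}{3}) is 1F2: upper {1}, lower {-\frac{5}{3}, \frac{3}{2}}, prefactor 1. Verdict: none here - no I1-I6 shape fits x = -\frac{1}{3} with lower {-\frac{5}{3}, \frac{3}{2}}.

Key step: x = -\frac{1}{3} and the factorial ratio (prefactor 1) (k+a-1)!/(a-1)! is a rising factorial (a)_k.
Consecutive-term ratio: r(k) = -\frac{1}{3} * (k+1) / [(k-\frac{5}{3}) (k+\frac{3}{2}) (k+1)] - rational; roots negated = parameters, x = -\frac{1}{3}, C = 1.


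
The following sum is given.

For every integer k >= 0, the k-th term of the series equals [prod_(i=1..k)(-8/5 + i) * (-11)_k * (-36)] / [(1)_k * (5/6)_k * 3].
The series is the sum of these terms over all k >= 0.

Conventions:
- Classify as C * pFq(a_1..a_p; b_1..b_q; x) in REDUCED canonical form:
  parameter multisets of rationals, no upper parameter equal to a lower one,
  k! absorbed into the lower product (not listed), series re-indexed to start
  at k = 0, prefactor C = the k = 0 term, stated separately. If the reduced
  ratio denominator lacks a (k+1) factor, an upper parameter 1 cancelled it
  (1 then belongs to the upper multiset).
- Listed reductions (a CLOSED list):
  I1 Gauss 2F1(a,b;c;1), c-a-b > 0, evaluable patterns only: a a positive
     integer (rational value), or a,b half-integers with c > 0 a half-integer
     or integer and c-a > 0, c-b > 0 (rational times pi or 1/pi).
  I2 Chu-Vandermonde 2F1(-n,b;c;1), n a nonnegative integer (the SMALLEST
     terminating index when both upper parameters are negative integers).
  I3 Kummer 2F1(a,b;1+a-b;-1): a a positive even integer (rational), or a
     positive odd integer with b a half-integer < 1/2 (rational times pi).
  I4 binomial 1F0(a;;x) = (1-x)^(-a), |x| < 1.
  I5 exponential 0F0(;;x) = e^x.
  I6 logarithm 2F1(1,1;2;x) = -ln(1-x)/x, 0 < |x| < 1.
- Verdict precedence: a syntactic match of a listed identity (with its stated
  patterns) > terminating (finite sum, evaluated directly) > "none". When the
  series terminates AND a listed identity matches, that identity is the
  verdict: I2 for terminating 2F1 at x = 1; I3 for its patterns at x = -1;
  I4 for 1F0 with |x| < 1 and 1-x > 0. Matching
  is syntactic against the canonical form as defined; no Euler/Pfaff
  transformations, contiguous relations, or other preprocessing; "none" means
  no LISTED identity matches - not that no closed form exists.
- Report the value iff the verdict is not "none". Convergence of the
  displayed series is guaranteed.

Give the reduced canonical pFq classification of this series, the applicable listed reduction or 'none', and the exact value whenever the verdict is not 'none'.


Reduced: x = 1, 2F1, upper = {-11, -3/5}, lower = {5/6}, C = -12. Verdict (x = 1): the Chu-Vandermonde identity I2 applies (terminating 2F1 at x = 1 with n = 11, b = -3/5, c = 5/6). Hence: -15712238290942594991604/235711042242431640625.

The tell: x = 1 and the running product (C = -12, x = 1) telescopes to a rising factorial.
Term ratio: r(k) = 1 * (k-11) (k-3/5) / [(k+5/6) (k+1)] - rational in k. x = 1; t_0 = -12; negate the roots.


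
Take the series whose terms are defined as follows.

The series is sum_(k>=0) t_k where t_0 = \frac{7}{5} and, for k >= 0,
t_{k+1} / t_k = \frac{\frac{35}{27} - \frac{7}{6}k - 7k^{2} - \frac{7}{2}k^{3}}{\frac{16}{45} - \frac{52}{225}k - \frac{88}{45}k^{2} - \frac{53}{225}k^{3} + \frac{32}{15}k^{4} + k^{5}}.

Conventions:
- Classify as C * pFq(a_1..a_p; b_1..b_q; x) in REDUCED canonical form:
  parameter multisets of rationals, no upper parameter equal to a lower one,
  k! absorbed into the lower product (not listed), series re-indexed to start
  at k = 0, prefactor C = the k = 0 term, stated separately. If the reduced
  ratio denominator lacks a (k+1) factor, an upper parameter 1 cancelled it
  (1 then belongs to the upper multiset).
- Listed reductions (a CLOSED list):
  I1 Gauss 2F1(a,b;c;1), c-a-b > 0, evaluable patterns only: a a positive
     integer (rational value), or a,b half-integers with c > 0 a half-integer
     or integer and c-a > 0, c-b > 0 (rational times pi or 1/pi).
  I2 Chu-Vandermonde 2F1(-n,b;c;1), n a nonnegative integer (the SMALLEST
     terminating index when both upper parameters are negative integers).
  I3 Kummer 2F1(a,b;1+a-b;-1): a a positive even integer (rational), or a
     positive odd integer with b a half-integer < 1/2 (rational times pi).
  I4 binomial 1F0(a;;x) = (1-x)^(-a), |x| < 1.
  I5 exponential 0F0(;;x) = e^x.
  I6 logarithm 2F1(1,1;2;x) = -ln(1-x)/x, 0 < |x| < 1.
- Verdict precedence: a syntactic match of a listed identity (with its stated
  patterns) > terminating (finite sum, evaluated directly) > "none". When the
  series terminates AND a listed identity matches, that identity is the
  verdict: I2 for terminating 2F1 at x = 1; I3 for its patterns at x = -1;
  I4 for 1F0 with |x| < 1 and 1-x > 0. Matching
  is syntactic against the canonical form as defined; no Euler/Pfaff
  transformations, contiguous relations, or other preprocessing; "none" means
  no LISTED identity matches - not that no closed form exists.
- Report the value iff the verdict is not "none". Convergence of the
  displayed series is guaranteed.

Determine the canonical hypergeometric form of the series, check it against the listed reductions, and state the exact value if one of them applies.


The series (x = -\frac{7}{2}) is 1F2: upper {-\frac{1}{3}}, lower {-\frac{4}{5}, -\frac{2}{5}}, prefactor \frac{7}{5}. Verdict: none. No listed pattern accepts 1F2(-\frac{1}{3}; -\frac{4}{5}, -\frac{2}{5}; -\frac{7}{2}).

First insight: t_0 = \frac{7}{5} here, and the expanded ratio factors over Q; prefactor 7/5, roots give parameters.
Step ratio: r(k) = -\frac{7}{2} * (k-\frac{1}{3}) / [(k-\frac{4}{5}) (k-\frac{2}{5}) (k+1)] - poly over poly, x = -\frac{7}{2} from leading terms; C = \frac{7}{5} at k = 0.


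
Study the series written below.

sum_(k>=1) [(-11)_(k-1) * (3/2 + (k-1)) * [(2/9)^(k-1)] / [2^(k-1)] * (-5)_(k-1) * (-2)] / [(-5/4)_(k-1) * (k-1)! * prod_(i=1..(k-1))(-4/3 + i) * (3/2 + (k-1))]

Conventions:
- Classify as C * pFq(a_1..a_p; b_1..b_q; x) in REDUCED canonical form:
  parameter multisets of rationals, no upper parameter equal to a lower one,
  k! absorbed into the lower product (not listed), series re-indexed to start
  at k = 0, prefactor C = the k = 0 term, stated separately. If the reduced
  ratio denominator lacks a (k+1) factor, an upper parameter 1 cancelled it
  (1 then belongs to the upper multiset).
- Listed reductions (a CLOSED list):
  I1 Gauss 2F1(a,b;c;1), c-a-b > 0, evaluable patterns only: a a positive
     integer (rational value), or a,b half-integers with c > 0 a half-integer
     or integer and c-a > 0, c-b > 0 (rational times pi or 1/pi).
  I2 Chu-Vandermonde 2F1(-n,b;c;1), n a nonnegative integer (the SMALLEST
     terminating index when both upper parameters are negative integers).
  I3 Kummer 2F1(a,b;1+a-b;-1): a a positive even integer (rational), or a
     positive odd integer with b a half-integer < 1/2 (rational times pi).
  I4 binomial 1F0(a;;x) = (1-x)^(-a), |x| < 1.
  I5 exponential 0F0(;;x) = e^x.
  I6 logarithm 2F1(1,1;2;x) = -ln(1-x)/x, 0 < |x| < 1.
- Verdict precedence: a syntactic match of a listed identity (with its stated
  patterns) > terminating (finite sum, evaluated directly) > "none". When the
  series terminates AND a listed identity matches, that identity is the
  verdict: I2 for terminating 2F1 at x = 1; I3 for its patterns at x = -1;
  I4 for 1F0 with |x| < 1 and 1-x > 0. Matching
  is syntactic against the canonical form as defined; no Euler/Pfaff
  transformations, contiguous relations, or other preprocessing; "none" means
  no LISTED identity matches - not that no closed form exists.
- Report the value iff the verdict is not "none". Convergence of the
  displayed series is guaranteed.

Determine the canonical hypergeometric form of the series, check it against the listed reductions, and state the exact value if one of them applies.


The series (x = 1/9) is 2F2: upper {-11, -5}, lower {-5/4, -1/3}, prefactor -2. Verdict: terminating - upper -5 stops the sum at k = 5; the 6 terms are added exactly. Sum: 21920726/31185.

Key observation: from the first term -2: the two k-th powers (C = -2) combine into one argument.
Term ratio: r(k) = (1/9) * (k-11) (k-5) / [(k-5/4) (k-1/3) (k+1)] - poly over poly, x = (1/9) from leading terms; C = -2 at k = 0.


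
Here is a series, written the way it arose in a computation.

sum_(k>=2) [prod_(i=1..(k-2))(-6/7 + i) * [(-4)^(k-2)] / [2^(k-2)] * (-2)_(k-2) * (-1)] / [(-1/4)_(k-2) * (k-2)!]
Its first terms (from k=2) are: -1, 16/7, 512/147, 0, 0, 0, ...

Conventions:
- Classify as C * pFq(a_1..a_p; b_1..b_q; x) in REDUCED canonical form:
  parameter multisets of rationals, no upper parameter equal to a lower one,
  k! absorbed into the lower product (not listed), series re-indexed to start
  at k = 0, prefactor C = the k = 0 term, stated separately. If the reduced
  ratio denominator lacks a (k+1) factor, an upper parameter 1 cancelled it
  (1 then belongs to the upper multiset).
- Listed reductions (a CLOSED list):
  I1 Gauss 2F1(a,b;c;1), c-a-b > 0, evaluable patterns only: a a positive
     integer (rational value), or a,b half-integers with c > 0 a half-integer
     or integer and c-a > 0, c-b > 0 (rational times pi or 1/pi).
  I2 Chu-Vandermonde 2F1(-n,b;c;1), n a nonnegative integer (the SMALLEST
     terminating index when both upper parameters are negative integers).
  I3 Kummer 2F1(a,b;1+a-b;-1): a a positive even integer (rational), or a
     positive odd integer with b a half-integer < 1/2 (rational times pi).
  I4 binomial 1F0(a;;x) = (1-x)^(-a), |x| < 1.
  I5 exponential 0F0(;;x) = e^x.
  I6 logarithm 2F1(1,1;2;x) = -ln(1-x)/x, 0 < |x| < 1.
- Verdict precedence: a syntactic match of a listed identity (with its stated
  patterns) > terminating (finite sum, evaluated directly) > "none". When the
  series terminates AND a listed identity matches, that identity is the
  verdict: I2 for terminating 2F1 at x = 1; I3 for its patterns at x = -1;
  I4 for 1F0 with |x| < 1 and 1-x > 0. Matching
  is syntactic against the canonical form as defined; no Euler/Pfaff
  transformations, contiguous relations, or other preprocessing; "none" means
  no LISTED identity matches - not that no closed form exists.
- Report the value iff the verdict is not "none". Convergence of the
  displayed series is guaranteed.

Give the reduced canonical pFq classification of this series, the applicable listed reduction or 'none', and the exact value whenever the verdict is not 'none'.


Key step: t_0 = -1 here, and the two k-th powers (C = -1, x = -2) combine into one argument.
Ratio: r(k) = (-2) * (k-2) (k+1/7) / [(k-1/4) (k+1)] - poly over poly, x = (-2) from leading terms; C = -1 at k = 0.

Canonical form: C = -1 times 2F1 with upper {-2, 1/7}, lower {-1/4}, x = -2. Verdict: terminating. With -2 upstairs the series is a 3-term polynomial sum; evaluated term by term. Sum: 701/147.


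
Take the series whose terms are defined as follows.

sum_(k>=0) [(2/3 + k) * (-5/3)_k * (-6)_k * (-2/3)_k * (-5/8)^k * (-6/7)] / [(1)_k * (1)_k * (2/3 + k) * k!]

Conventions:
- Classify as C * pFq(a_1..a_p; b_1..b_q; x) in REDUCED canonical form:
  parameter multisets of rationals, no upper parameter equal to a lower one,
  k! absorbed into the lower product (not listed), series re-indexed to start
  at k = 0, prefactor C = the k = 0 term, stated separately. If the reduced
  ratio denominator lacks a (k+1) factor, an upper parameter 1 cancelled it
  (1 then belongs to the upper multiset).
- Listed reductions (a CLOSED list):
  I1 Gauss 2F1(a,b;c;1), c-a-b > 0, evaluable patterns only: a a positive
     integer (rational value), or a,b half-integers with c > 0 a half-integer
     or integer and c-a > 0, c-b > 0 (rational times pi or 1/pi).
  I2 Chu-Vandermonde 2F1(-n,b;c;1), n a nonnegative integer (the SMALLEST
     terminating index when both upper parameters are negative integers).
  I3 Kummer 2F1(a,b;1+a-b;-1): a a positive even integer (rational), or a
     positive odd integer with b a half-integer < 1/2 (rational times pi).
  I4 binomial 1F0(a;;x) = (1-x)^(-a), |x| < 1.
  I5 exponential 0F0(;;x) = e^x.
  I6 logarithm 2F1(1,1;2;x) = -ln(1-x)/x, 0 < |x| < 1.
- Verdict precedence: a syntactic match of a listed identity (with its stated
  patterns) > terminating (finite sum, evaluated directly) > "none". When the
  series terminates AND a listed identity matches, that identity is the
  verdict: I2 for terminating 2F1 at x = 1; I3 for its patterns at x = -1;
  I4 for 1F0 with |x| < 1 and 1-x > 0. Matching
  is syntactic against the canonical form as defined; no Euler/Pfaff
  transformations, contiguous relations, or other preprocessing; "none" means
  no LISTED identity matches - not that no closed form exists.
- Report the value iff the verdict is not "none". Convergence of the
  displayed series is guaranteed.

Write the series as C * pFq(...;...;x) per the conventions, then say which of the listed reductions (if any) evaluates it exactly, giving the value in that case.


With C = -6/7: the canonical form is 3F2(-6, -5/3, -2/3; 1, 1; -5/8). Verdict: terminating (-6 upstairs). 7 nonzero terms in all; added directly. Hence: -54036960141799/13165179568128.

First insight: t_0 being -6/7, the denominator's factorial ratio (C = -6/7) is a lower Pochhammer.
Adjacent-term ratio: r(k) = (-5/8) * (k-6) (k-5/3) (k-2/3) / [(k+1) (k+1) (k+1)] ; factor over Q: parameters, x = (-5/8), and C = -6/7.


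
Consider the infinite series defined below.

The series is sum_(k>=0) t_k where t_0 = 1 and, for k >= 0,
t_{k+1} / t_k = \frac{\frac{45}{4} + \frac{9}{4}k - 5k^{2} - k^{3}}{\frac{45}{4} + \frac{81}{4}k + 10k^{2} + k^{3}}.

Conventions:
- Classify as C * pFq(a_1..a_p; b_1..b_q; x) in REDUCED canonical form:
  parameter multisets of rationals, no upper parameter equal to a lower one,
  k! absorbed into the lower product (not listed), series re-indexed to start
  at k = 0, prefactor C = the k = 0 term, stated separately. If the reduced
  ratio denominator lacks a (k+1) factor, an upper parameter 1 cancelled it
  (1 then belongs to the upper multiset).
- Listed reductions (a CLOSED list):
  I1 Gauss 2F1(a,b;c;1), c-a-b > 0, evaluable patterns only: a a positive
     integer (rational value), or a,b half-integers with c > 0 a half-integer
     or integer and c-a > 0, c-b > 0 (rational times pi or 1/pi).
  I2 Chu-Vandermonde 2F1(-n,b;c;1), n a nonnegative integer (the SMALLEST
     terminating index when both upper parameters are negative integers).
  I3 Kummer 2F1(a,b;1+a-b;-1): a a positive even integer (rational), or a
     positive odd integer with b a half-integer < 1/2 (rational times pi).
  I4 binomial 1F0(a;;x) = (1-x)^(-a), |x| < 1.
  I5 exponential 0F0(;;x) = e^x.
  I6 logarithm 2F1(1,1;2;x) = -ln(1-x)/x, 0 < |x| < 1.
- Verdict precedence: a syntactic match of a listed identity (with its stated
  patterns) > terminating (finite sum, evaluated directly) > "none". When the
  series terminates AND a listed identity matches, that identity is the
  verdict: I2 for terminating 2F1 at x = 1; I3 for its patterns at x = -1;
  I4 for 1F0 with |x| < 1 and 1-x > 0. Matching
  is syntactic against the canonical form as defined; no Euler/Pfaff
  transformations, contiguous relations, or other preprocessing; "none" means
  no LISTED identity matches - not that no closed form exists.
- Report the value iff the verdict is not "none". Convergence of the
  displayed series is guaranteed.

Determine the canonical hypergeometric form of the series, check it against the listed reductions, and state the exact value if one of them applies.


Classification (C = 1): 2F1 with upper {-\frac{3}{2}, 5}, lower {\frac{15}{2}}, argument x = -1. Verdict at x = -1: Kummer (I3) matches (x = -1; c = \frac{15}{2} equals 1+a-b for upper {-\frac{3}{2}, 5}: listed pattern). Hence: \frac{45045}{65536} \cdot \pi.

First insight: with t_0 = 1, factor the ratio over Q (prefactor 1): negated roots = parameters.
Term ratio: r(k) = -1 * (k-\frac{3}{2}) (k+5) / [(k+\frac{15}{2}) (k+1)] - rational in k. x = -1; t_0 = 1; negate the roots.


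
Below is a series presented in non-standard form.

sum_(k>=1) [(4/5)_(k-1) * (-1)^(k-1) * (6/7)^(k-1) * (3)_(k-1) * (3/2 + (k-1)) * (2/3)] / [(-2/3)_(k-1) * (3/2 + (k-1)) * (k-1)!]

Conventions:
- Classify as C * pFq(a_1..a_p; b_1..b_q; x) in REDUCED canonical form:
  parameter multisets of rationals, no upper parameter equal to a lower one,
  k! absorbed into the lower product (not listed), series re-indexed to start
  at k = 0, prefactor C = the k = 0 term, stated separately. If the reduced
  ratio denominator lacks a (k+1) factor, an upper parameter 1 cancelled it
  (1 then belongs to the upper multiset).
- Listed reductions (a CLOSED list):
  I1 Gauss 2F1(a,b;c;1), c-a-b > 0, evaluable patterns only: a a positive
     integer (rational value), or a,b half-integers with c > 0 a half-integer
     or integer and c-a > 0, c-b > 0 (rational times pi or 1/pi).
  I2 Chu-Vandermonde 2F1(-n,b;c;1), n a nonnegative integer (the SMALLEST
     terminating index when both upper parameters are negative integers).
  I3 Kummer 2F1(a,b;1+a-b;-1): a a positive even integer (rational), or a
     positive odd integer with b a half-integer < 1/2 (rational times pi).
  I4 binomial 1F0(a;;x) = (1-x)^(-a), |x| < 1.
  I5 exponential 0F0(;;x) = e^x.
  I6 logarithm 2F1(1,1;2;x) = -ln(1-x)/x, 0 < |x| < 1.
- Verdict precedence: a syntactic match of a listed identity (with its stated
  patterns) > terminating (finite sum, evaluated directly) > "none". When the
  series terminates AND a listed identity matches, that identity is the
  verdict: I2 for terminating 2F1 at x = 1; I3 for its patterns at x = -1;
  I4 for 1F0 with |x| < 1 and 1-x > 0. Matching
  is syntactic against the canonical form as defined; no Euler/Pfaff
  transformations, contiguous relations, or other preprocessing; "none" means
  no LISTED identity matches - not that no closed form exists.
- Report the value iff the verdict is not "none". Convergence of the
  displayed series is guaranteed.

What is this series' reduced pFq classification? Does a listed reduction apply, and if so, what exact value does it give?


Reduced: x = -6/7, 2F1, upper = {4/5, 3}, lower = {-2/3}, C = 2/3. Verdict: none here - no I1-I6 shape fits x = -6/7 with lower {-2/3}.

First insight: with t_0 = 2/3, the (-1)^k factor (C = 2/3, x = -6/7) folds into the argument's sign.
Ratio: r(k) = (-6/7) * (k+4/5) (k+3) / [(k-2/3) (k+1)] - rational; roots negated = parameters, x = (-6/7), C = 2/3.


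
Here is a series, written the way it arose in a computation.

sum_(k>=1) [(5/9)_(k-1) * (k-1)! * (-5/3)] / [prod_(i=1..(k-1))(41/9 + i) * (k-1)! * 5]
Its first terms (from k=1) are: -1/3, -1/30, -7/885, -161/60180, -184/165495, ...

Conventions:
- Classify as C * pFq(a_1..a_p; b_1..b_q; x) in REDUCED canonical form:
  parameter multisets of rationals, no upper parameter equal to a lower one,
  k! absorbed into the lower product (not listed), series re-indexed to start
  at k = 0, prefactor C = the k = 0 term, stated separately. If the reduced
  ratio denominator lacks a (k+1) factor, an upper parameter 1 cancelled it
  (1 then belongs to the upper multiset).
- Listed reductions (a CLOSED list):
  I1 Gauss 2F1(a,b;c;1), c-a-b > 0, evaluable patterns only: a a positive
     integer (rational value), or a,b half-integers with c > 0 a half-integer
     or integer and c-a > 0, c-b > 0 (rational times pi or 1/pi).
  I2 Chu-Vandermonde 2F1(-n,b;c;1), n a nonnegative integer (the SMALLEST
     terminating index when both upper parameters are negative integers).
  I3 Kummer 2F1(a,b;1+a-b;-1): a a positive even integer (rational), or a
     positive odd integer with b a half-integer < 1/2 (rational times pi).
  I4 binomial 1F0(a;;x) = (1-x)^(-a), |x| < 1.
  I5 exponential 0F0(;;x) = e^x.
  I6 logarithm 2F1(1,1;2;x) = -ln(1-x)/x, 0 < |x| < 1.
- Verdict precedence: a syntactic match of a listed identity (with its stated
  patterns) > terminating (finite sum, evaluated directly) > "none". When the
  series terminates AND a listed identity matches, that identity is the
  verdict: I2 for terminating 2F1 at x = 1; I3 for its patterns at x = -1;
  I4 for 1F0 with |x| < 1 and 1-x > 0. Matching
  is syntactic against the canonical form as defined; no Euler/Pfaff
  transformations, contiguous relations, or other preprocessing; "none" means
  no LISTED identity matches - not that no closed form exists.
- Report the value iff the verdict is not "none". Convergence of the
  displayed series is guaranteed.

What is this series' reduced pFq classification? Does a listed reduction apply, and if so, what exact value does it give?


Reduced: x = 1, 2F1, upper = {5/9, 1}, lower = {50/9}, C = -1/3. Verdict (x = 1): Gauss's theorem (I1) applies (x = 1: the Gamma ratio telescopes since c-a-b = 4 > 0 and a = 1 in Z>0). Sum: -41/108.

The tell: with t_0 = -1/3, the constant factors (C = -1/3, x = 1) combine into one prefactor.
Term ratio: r(k) = 1 * (k+5/9) (k+1) / [(k+50/9) (k+1)] - rational in k, leading ratio 1; with t_0 = -1/3, classification follows.


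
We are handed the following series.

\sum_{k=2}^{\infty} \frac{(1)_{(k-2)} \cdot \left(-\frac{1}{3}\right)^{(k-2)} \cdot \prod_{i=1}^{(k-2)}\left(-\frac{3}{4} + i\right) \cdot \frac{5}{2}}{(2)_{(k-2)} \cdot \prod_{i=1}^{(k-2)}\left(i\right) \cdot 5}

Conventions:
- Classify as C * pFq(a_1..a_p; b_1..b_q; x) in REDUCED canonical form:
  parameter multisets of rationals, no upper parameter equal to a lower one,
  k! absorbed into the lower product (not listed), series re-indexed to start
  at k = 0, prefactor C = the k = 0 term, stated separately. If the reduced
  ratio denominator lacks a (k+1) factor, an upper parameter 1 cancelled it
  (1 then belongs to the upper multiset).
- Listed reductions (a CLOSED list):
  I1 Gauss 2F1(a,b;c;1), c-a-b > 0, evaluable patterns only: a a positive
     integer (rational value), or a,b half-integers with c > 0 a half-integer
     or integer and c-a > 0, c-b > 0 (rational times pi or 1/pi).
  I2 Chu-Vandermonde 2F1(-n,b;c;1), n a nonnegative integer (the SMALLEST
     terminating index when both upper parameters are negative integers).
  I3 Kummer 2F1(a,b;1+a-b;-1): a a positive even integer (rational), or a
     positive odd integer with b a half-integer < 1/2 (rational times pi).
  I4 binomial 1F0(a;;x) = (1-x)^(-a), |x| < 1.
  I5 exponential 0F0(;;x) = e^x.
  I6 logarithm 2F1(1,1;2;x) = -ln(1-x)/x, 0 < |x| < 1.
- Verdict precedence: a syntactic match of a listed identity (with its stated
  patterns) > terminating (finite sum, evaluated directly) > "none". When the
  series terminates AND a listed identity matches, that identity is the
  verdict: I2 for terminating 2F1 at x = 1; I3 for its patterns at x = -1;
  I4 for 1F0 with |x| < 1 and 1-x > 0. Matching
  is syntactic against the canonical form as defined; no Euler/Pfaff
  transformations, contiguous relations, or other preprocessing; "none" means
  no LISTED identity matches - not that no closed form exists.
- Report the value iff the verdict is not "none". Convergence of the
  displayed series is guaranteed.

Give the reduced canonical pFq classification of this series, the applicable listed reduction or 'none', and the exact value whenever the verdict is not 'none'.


Classification (C = \frac{1}{2}): 2F1 with upper {\frac{1}{4}, 1}, lower {2}, argument x = -\frac{1}{3}. Verdict: none - this 2F1 at x = -\frac{1}{3} matches no listed pattern, and upper {\frac{1}{4}, 1} holds no stopper.

Structural cue: t_0 being \frac{1}{2}, the product of the first k integers (C = 1/2) is k!.
Term ratio: r(k) = -\frac{1}{3} * (k+\frac{1}{4}) (k+1) / [(k+2) (k+1)] - rational in k, leading ratio -\frac{1}{3}; with t_0 = \frac{1}{2}, classification follows.


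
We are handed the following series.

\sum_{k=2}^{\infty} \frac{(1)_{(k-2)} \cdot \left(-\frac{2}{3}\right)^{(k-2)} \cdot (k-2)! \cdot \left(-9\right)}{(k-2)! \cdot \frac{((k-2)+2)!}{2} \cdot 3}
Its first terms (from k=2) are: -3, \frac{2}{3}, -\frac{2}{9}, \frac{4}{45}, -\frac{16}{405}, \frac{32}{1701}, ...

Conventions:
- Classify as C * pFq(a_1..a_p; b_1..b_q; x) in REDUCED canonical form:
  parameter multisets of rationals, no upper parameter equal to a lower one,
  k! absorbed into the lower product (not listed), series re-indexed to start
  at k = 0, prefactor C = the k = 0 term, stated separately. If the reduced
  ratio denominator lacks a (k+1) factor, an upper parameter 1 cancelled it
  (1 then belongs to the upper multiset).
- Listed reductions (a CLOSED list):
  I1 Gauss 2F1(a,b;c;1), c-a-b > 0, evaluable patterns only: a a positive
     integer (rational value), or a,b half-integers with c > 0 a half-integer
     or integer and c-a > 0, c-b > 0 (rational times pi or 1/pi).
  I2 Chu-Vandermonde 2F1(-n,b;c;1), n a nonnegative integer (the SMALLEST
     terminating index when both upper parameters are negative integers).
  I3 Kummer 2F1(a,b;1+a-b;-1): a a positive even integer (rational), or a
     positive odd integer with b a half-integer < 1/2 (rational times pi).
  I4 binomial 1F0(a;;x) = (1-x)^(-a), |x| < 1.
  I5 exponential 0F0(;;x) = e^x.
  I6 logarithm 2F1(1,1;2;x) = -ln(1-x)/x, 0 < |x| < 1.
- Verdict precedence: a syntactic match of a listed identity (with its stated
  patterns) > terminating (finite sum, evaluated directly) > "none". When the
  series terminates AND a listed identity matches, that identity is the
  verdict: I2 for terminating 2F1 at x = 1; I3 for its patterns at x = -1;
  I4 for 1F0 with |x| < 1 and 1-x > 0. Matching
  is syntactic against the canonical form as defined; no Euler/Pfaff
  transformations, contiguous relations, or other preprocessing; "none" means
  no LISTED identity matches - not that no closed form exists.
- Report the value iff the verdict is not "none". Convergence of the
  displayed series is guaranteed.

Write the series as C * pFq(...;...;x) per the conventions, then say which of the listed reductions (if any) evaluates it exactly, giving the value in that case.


The series (x = -\frac{2}{3}) is 2F1: upper {1, 1}, lower {3}, prefactor -3. Verdict: none. A 2F1 with upper {1, 1} fits none of I1-I6 at x = -\frac{2}{3}; the sum runs forever.

Key step: t_0 = -3 here, and the denominator's factorial ratio (prefactor -3) is a lower Pochhammer.
Step ratio: r(k) = -\frac{2}{3} * (k+1) (k+1) / [(k+3) (k+1)] ; factor over Q: parameters, x = -\frac{2}{3}, and C = -3.


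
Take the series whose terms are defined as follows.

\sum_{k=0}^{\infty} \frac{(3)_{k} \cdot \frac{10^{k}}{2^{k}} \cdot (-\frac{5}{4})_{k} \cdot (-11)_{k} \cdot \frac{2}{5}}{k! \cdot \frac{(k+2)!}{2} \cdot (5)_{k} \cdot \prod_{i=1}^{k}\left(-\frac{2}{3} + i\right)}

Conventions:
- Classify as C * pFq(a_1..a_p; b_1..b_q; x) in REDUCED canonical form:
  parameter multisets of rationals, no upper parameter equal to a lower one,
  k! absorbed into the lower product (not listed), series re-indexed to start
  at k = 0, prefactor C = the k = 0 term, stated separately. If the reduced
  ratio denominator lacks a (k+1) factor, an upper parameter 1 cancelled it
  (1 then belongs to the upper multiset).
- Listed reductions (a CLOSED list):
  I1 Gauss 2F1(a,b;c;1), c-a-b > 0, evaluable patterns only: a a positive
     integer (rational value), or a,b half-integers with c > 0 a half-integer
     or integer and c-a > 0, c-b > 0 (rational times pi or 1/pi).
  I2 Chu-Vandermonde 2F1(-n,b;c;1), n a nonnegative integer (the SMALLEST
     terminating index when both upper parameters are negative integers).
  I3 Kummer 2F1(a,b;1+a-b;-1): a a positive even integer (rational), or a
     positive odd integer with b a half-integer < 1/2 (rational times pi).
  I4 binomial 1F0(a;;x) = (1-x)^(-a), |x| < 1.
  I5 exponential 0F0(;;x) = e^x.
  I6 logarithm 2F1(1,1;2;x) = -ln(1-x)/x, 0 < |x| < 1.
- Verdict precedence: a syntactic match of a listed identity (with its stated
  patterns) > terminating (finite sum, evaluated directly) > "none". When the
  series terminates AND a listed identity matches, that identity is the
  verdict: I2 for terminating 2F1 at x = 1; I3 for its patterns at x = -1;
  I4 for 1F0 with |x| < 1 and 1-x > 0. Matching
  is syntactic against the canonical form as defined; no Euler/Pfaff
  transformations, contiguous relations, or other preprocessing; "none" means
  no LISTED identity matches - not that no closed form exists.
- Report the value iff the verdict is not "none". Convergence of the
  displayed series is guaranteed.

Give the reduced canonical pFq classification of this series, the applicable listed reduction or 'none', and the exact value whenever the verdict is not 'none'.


Prefactor \frac{2}{5}, argument 5: 2F2 with upper {-11, -\frac{5}{4}} over lower {\frac{1}{3}, 5}. Verdict: terminating (-11 upstairs). 12 nonzero terms in all; added directly. Sum: \frac{43228698896958584057}{1752723239500513280}.

First insight: t_0 being \frac{2}{5}, the two k-th powers (prefactor 2/5) combine into one argument.
Consecutive-term ratio: r(k) = 5 * (k-11) (k-\frac{5}{4}) / [(k+\frac{1}{3}) (k+5) (k+1)] - poly over poly, x = 5 from leading terms; C = \frac{2}{5} at k = 0.


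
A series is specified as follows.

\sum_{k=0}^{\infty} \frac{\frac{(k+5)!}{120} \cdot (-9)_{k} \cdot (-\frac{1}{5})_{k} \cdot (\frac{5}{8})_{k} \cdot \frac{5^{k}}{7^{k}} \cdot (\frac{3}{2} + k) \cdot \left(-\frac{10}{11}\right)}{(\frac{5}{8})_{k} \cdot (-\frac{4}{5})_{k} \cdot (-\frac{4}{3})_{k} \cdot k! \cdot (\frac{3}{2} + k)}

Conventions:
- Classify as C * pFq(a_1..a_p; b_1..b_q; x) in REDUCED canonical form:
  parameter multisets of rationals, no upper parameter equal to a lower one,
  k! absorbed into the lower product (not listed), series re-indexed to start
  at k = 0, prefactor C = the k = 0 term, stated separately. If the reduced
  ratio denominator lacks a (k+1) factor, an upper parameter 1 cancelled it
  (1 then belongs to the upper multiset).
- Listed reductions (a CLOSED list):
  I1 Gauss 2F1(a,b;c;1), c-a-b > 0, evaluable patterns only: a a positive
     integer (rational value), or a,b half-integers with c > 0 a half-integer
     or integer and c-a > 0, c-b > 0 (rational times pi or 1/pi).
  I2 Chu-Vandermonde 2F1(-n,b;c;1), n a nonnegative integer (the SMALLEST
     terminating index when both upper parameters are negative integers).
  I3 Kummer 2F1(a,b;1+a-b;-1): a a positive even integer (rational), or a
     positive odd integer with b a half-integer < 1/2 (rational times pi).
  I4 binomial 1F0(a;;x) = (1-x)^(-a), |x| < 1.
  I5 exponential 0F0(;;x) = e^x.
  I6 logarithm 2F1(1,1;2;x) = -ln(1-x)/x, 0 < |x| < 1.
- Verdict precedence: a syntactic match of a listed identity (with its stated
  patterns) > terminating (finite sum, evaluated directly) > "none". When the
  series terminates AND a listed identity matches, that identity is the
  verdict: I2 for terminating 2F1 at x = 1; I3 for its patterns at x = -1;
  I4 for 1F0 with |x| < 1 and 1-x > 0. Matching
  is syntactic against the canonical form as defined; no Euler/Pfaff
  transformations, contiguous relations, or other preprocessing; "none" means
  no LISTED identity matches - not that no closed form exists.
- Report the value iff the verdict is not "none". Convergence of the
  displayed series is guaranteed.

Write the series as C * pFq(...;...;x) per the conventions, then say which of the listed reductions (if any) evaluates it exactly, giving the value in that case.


The tell: x = \frac{5}{7} and the two geometric factors (C = -10/11, x = 5/7) combine into one argument.
Adjacent-term ratio: r(k) = \frac{5}{7} * (k-9) (k-\frac{1}{5}) (k+6) / [(k-\frac{4}{3}) (k-\frac{4}{5}) (k+1)] ; factor over Q: parameters, x = \frac{5}{7}, and C = -\frac{10}{11}.

The series (x = \frac{5}{7}) is 3F2: upper {-9, -\frac{1}{5}, 6}, lower {-\frac{4}{3}, -\frac{4}{5}}, prefactor -\frac{10}{11}. Verdict: terminating - upper parameter -9 makes this a finite sum (last index 9), evaluated exactly. Value: -\frac{106563218732045}{1124435964652}.
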